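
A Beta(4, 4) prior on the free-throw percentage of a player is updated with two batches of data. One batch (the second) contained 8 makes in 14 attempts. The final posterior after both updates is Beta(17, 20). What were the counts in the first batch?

Because Beta–binomial updating is additive in the counts, the combined data contributed (α_post−α_prior, β_post−β_prior) successes and failures.
Total across both batches: 17−4=13 makes, 20−4=16 misses.
Subtract the second batch: 13−8=5 makes and 16−6=10 misses.

5 makes and 10 misses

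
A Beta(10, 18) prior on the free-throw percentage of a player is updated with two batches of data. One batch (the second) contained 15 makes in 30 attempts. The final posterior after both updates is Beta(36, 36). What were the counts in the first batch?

Sequential conjugate updates are equivalent to a single update on the pooled data, so total successes = posterior α − prior α and total failures = posterior β − prior β.
Total across both batches: 36−10=26 makes, 36−18=18 misses.
Subtract the second batch: 26−15=11 makes and 18−15=3 misses.

11 makes and 3 misses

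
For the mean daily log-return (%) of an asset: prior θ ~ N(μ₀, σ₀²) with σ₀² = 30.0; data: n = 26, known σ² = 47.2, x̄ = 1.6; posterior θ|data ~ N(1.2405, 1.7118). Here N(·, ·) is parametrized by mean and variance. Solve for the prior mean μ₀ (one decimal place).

μ₀ = -4.7

With known observation variance, the Normal–Normal posterior has precision τ_n = τ₀ + n/σ² and mean μ_n = (τ₀μ₀ + (n/σ²)x̄)/τ_n.
Here τ₀ = 1/30.0 = 0.033333 and τ_data = 26/47.2 = 0.550847, so τ_n = 0.584180.
Rearranging for μ₀: μ₀ = (μ_n·τ_n − τ_data·x̄)/τ₀ = (1.2405·0.584180 − 0.550847·1.6) / 0.033333 = -0.156680/0.033333 ≈ -4.7.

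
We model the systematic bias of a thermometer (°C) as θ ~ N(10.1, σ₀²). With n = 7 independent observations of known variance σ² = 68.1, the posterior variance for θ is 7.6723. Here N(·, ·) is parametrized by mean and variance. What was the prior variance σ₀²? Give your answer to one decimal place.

Posterior precision equals prior precision plus data precision: 1/σ_n² = 1/σ₀² + n/σ².
So 1/σ₀² = 1/7.6723 − 7/68.1 = 0.130339 − 0.102790 = 0.027549.
Hence σ₀² = 1/0.027549 ≈ 36.3.

σ₀² = 36.3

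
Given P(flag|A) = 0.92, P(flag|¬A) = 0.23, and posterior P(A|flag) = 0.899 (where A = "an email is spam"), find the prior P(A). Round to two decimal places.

Bayes' rule in odds form gives O(A|E) = O(A)·[P(E|A)/P(E|¬A)], hence O(A) = O(A|E)/LR.
Posterior odds = 0.899/(1−0.899) = 8.9010. LR = 0.92/0.23 = 4.0000.
Prior odds = 8.9010/4.0000 = 2.2252, so P(A) = 2.2252/(1+2.2252) ≈ 0.69.

P(A) = 0.69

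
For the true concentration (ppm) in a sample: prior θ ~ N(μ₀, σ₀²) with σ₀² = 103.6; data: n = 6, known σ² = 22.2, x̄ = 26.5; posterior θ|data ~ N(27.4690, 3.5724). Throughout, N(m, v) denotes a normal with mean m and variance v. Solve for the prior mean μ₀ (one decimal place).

With known observation variance, the Normal–Normal posterior has precision τ_n = τ₀ + n/σ² and mean μ_n = (τ₀μ₀ + (n/σ²)x̄)/τ_n.
Here τ₀ = 1/103.6 = 0.009653 and τ_data = 6/22.2 = 0.270270, so τ_n = 0.279923.
Rearranging for μ₀: μ₀ = (μ_n·τ_n − τ_data·x̄)/τ₀ = (27.4690·0.279923 − 0.270270·26.5) / 0.009653 = 0.527050/0.009653 ≈ 54.6.

μ₀ = 54.6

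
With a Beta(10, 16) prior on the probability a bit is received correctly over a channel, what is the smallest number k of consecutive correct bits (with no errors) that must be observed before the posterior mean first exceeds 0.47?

After k correct bits and 0 errors the posterior is Beta(10+k, 16), with mean (10+k)/(10+16+k).
Set (10+k)/(26+k) > 0.47 and solve: k > (0.47·26 − 10)/(1 − 0.47) = 4.189.
The smallest integer exceeding 4.189 is 5.

k = 5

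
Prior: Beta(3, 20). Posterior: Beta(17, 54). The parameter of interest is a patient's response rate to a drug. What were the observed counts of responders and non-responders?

Under Beta–binomial conjugacy the posterior parameters are (α+s, β+f).
So s = 17 − 3 = 14 and f = 54 − 20 = 34.

14 responders and 34 non-responders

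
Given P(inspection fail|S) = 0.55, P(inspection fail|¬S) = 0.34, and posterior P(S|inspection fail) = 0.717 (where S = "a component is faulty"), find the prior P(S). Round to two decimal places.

In odds form, posterior odds = prior odds × likelihood ratio, so prior odds = posterior odds ÷ LR.
Posterior odds = 0.717/(1−0.717) = 2.5336. LR = 0.55/0.34 = 1.6176.
Prior odds = 2.5336/1.6176 = 1.5663, so P(S) = 1.5663/(1+1.5663) ≈ 0.61.

P(S) = 0.61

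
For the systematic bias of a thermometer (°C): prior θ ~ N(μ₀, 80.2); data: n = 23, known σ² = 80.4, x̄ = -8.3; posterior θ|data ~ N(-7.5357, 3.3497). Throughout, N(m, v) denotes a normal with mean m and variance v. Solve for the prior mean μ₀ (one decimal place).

μ₀ = 10.0

With known observation variance, the Normal–Normal posterior has precision τ_n = τ₀ + n/σ² and mean μ_n = (τ₀μ₀ + (n/σ²)x̄)/τ_n.
Here τ₀ = 1/80.2 = 0.012469 and τ_data = 23/80.4 = 0.286070, so τ_n = 0.298539.
Rearranging for μ₀: μ₀ = (μ_n·τ_n − τ_data·x̄)/τ₀ = (-7.5357·0.298539 − 0.286070·-8.3) / 0.012469 = 0.124681/0.012469 ≈ 10.0.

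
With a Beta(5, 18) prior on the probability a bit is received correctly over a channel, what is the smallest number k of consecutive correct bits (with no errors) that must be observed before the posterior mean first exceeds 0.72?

k = 42

After k correct bits and 0 errors the posterior is Beta(5+k, 18), with mean (5+k)/(5+18+k).
Set (5+k)/(23+k) > 0.72 and solve: k > (0.72·23 − 5)/(1 − 0.72) = 41.286.
The smallest integer exceeding 41.286 is 42, and checking k=42: (47)/(65) = 0.7231 > 0.72.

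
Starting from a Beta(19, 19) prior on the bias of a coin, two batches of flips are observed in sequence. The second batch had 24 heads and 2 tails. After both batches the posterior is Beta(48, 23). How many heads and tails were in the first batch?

Sequential conjugate updates are equivalent to a single update on the pooled data, so total successes = posterior α − prior α and total failures = posterior β − prior β.
Total across both batches: 48−19=29 heads, 23−19=4 tails.
Subtract the second batch: 29−24=5 heads and 4−2=2 tails.

5 heads and 2 tails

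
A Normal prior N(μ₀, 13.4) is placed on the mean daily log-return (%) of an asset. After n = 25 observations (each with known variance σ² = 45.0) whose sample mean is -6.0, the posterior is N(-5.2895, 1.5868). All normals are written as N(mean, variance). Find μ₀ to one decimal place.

μ₀ = 0.0

With known observation variance, the Normal–Normal posterior has precision τ_n = τ₀ + n/σ² and mean μ_n = (τ₀μ₀ + (n/σ²)x̄)/τ_n.
Here τ₀ = 1/13.4 = 0.074627 and τ_data = 25/45.0 = 0.555556, so τ_n = 0.630183.
Rearranging for μ₀: μ₀ = (μ_n·τ_n − τ_data·x̄)/τ₀ = (-5.2895·0.630183 − 0.555556·-6.0) / 0.074627 = -0.000017/0.074627 ≈ 0.0.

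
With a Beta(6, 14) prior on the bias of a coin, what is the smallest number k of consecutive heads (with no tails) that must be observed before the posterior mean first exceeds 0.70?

k = 27

After k heads and 0 tails the posterior is Beta(6+k, 14), with mean (6+k)/(6+14+k).
Set (6+k)/(20+k) > 0.70 and solve: k > (0.70·20 − 6)/(1 − 0.70) = 26.667.
The smallest integer exceeding 26.667 is 27, and checking k=27: (33)/(47) = 0.7021 > 0.70.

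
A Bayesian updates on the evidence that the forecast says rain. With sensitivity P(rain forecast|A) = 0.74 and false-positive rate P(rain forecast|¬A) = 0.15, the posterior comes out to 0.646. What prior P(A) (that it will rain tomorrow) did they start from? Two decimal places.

P(A) = 0.27

Bayes' rule in odds form gives O(A|E) = O(A)·[P(E|A)/P(E|¬A)], hence O(A) = O(A|E)/LR.
Posterior odds = 0.646/(1−0.646) = 1.8249. LR = 0.74/0.15 = 4.9333.
Prior odds = 1.8249/4.9333 = 0.3699, so P(A) = 0.3699/(1+0.3699) ≈ 0.27.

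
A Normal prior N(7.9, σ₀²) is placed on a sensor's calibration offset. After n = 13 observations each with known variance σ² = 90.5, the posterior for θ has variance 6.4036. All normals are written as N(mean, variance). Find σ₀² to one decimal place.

σ₀² = 79.9

Posterior precision equals prior precision plus data precision: 1/σ_n² = 1/σ₀² + n/σ².
So 1/σ₀² = 1/6.4036 − 13/90.5 = 0.156162 − 0.143646 = 0.012516.
Hence σ₀² = 1/0.012516 ≈ 79.9.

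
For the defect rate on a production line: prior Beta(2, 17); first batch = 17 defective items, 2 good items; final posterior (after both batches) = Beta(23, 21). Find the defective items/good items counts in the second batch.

4 defective items and 2 good items

Because Beta–binomial updating is additive in the counts, the combined data contributed (α_post−α_prior, β_post−β_prior) successes and failures.
Total across both batches: 23−2=21 defective items, 21−17=4 good items.
Subtract the first batch: 21−17=4 defective items and 4−2=2 good items.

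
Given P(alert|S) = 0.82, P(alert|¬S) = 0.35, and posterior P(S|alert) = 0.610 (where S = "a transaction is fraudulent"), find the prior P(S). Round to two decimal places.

In odds form, posterior odds = prior odds × likelihood ratio, so prior odds = posterior odds ÷ LR.
Posterior odds = 0.610/(1−0.610) = 1.5641. LR = 0.82/0.35 = 2.3429.
Prior odds = 1.5641/2.3429 = 0.6676, so P(S) = 0.6676/(1+0.6676) ≈ 0.40.

P(S) = 0.40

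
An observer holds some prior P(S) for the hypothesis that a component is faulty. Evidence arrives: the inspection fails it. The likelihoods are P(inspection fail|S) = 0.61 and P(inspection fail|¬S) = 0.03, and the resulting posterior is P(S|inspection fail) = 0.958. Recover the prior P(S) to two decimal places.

P(S) = 0.53

In odds form, posterior odds = prior odds × likelihood ratio, so prior odds = posterior odds ÷ LR.
Posterior odds = 0.958/(1−0.958) = 22.8095. LR = 0.61/0.03 = 20.3333.
Prior odds = 22.8095/20.3333 = 1.1218, so P(S) = 1.1218/(1+1.1218) ≈ 0.53.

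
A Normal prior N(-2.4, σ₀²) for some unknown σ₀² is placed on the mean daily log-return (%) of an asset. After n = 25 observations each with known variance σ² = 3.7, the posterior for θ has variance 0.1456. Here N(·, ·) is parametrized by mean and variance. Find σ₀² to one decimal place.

σ₀² = 9.0

For the Normal–Normal model with known σ², precisions add: τ_n = τ₀ + n/σ².
So 1/σ₀² = 1/0.1456 − 25/3.7 = 6.868132 − 6.756757 = 0.111375.
Hence σ₀² = 1/0.111375 ≈ 9.0.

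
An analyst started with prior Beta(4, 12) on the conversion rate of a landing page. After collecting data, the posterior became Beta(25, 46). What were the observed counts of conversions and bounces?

21 conversions and 34 bounces

A Beta(α, β) prior with s successes and f failures in binomial data gives a Beta(α+s, β+f) posterior.
So s = 25 − 4 = 21 and f = 46 − 12 = 34.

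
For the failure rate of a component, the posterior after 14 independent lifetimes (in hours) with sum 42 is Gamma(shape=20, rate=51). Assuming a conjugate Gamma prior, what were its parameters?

For an exponential likelihood with a Gamma(α, β) prior on the rate, n observations with total T give posterior Gamma(α+n, β+T).
So α = 20 − 14 = 6 and β = 51 − 42 = 9.

Gamma(shape=6, rate=9)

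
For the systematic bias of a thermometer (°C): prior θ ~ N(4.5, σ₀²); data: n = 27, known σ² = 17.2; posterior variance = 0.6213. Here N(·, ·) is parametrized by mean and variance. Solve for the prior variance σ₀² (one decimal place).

σ₀² = 25.2

Posterior precision equals prior precision plus data precision: 1/σ_n² = 1/σ₀² + n/σ².
So 1/σ₀² = 1/0.6213 − 27/17.2 = 1.609528 − 1.569767 = 0.039761.
Hence σ₀² = 1/0.039761 ≈ 25.2.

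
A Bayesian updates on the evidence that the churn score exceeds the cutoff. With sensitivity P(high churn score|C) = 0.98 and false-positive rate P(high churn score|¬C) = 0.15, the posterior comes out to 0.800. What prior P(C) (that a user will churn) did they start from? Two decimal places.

P(C) = 0.38

Bayes' rule in odds form gives O(C|E) = O(C)·[P(E|C)/P(E|¬C)], hence O(C) = O(C|E)/LR.
Posterior odds = 0.800/(1−0.800) = 4.0000. LR = 0.98/0.15 = 6.5333.
Prior odds = 4.0000/6.5333 = 0.6122, so P(C) = 0.6122/(1+0.6122) ≈ 0.38.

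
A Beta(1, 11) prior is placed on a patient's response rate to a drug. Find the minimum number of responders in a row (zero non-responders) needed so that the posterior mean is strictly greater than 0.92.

k = 126

After k responders and 0 non-responders the posterior is Beta(1+k, 11), with mean (1+k)/(1+11+k).
Set (1+k)/(12+k) > 0.92 and solve: k > (0.92·12 − 1)/(1 − 0.92) = 125.500.
The smallest integer exceeding 125.500 is 126.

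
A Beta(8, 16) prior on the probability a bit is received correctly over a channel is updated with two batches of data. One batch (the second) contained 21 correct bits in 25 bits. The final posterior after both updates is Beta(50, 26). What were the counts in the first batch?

Sequential conjugate updates are equivalent to a single update on the pooled data, so total successes = posterior α − prior α and total failures = posterior β − prior β.
Total across both batches: 50−8=42 correct bits, 26−16=10 errors.
Subtract the second batch: 42−21=21 correct bits and 10−4=6 errors.

21 correct bits and 6 errors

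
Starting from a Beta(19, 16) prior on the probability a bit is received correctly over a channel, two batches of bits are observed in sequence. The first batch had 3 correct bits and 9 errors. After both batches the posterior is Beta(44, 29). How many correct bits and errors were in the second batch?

Sequential conjugate updates are equivalent to a single update on the pooled data, so total successes = posterior α − prior α and total failures = posterior β − prior β.
Total across both batches: 44−19=25 correct bits, 29−16=13 errors.
Subtract the first batch: 25−3=22 correct bits and 13−9=4 errors.

22 correct bits and 4 errors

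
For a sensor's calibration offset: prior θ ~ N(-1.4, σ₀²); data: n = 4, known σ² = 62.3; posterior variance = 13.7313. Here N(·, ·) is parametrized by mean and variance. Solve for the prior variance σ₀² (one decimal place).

σ₀² = 116.0

For the Normal–Normal model with known σ², precisions add: τ_n = τ₀ + n/σ².
So 1/σ₀² = 1/13.7313 − 4/62.3 = 0.072826 − 0.064205 = 0.008621.
Hence σ₀² = 1/0.008621 ≈ 116.0.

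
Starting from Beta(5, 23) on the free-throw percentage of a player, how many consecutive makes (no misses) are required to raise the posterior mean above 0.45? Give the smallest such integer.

After k makes and 0 misses the posterior is Beta(5+k, 23), with mean (5+k)/(5+23+k).
Set (5+k)/(28+k) > 0.45 and solve: k > (0.45·28 − 5)/(1 − 0.45) = 13.818.
The smallest integer exceeding 13.818 is 14, and checking k=14: (19)/(42) = 0.4524 > 0.45.

k = 14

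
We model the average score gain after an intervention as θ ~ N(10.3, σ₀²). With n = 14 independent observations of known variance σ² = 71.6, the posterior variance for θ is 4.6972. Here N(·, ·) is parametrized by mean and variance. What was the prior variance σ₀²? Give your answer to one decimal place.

σ₀² = 57.6

For the Normal–Normal model with known σ², precisions add: τ_n = τ₀ + n/σ².
So 1/σ₀² = 1/4.6972 − 14/71.6 = 0.212893 − 0.195531 = 0.017362.
Hence σ₀² = 1/0.017362 ≈ 57.6.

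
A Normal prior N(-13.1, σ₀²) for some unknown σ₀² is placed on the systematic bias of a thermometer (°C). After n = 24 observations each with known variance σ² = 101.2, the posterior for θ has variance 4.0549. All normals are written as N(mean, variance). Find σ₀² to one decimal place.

For the Normal–Normal model with known σ², precisions add: τ_n = τ₀ + n/σ².
So 1/σ₀² = 1/4.0549 − 24/101.2 = 0.246615 − 0.237154 = 0.009461.
Hence σ₀² = 1/0.009461 ≈ 105.7.

σ₀² = 105.7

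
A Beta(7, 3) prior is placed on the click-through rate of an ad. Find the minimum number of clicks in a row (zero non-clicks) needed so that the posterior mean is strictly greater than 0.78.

k = 4

After k clicks and 0 non-clicks the posterior is Beta(7+k, 3), with mean (7+k)/(7+3+k).
Set (7+k)/(10+k) > 0.78 and solve: k > (0.78·10 − 7)/(1 − 0.78) = 3.636.
The smallest integer exceeding 3.636 is 4, and checking k=4: (11)/(14) = 0.7857 > 0.78.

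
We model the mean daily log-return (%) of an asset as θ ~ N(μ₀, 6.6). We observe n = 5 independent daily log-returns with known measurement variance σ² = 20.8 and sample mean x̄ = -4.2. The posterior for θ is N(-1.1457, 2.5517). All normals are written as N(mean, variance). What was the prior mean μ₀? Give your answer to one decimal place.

μ₀ = 3.7

The posterior mean is a precision-weighted average: μ_n = (τ₀μ₀ + τ_data·x̄)/(τ₀+τ_data), with τ₀=1/σ₀² and τ_data=n/σ².
Here τ₀ = 1/6.6 = 0.151515 and τ_data = 5/20.8 = 0.240385, so τ_n = 0.391900.
Rearranging for μ₀: μ₀ = (μ_n·τ_n − τ_data·x̄)/τ₀ = (-1.1457·0.391900 − 0.240385·-4.2) / 0.151515 = 0.560617/0.151515 ≈ 3.7.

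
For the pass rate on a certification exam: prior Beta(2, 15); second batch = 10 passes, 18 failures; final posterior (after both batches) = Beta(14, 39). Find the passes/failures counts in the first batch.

Because Beta–binomial updating is additive in the counts, the combined data contributed (α_post−α_prior, β_post−β_prior) successes and failures.
Total across both batches: 14−2=12 passes, 39−15=24 failures.
Subtract the second batch: 12−10=2 passes and 24−18=6 failures.

2 passes and 6 failures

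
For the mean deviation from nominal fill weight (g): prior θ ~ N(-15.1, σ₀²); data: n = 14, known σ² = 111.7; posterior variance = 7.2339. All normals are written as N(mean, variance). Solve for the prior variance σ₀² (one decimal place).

σ₀² = 77.5

For the Normal–Normal model with known σ², precisions add: τ_n = τ₀ + n/σ².
So 1/σ₀² = 1/7.2339 − 14/111.7 = 0.138238 − 0.125336 = 0.012902.
Hence σ₀² = 1/0.012902 ≈ 77.5.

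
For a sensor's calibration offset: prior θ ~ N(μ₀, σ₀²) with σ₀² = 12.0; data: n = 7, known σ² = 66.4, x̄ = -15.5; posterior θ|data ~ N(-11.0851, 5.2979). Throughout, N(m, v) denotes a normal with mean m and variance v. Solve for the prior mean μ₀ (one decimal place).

μ₀ = -5.5

The posterior mean is a precision-weighted average: μ_n = (τ₀μ₀ + τ_data·x̄)/(τ₀+τ_data), with τ₀=1/σ₀² and τ_data=n/σ².
Here τ₀ = 1/12.0 = 0.083333 and τ_data = 7/66.4 = 0.105422, so τ_n = 0.188755.
Rearranging for μ₀: μ₀ = (μ_n·τ_n − τ_data·x̄)/τ₀ = (-11.0851·0.188755 − 0.105422·-15.5) / 0.083333 = -0.458327/0.083333 ≈ -5.5.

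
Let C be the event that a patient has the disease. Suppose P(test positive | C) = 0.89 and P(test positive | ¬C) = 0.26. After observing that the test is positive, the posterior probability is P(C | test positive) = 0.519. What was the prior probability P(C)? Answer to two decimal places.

P(C) = 0.24

In odds form, posterior odds = prior odds × likelihood ratio, so prior odds = posterior odds ÷ LR.
Posterior odds = 0.519/(1−0.519) = 1.0790. LR = 0.89/0.26 = 3.4231.
Prior odds = 1.0790/3.4231 = 0.3152, so P(C) = 0.3152/(1+0.3152) ≈ 0.24.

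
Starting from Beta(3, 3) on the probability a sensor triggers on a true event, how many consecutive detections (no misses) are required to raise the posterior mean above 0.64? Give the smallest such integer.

k = 3

After k detections and 0 misses the posterior is Beta(3+k, 3), with mean (3+k)/(3+3+k).
Set (3+k)/(6+k) > 0.64 and solve: k > (0.64·6 − 3)/(1 − 0.64) = 2.333.
The smallest integer exceeding 2.333 is 3, and checking k=3: (6)/(9) = 0.6667 > 0.64.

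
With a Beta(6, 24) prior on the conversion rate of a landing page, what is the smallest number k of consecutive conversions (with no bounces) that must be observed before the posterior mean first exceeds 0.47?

After k conversions and 0 bounces the posterior is Beta(6+k, 24), with mean (6+k)/(6+24+k).
Set (6+k)/(30+k) > 0.47 and solve: k > (0.47·30 − 6)/(1 − 0.47) = 15.283.
The smallest integer exceeding 15.283 is 16.

k = 16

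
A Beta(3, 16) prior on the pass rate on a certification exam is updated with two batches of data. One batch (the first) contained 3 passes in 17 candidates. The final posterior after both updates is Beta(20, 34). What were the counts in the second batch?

Sequential conjugate updates are equivalent to a single update on the pooled data, so total successes = posterior α − prior α and total failures = posterior β − prior β.
Total across both batches: 20−3=17 passes, 34−16=18 failures.
Subtract the first batch: 17−3=14 passes and 18−14=4 failures.

14 passes and 4 failures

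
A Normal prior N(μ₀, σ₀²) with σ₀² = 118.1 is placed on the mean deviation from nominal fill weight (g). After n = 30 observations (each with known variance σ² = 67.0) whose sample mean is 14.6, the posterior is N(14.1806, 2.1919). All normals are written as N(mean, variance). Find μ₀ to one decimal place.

μ₀ = -8.0

The posterior mean is a precision-weighted average: μ_n = (τ₀μ₀ + τ_data·x̄)/(τ₀+τ_data), with τ₀=1/σ₀² and τ_data=n/σ².
Here τ₀ = 1/118.1 = 0.008467 and τ_data = 30/67.0 = 0.447761, so τ_n = 0.456228.
Rearranging for μ₀: μ₀ = (μ_n·τ_n − τ_data·x̄)/τ₀ = (14.1806·0.456228 − 0.447761·14.6) / 0.008467 = -0.067724/0.008467 ≈ -8.0.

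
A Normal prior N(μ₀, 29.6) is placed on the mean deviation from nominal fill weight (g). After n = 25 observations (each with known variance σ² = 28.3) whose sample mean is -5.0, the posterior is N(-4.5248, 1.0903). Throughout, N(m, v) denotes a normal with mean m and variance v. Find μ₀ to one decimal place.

With known observation variance, the Normal–Normal posterior has precision τ_n = τ₀ + n/σ² and mean μ_n = (τ₀μ₀ + (n/σ²)x̄)/τ_n.
Here τ₀ = 1/29.6 = 0.033784 and τ_data = 25/28.3 = 0.883392, so τ_n = 0.917176.
Rearranging for μ₀: μ₀ = (μ_n·τ_n − τ_data·x̄)/τ₀ = (-4.5248·0.917176 − 0.883392·-5.0) / 0.033784 = 0.266922/0.033784 ≈ 7.9.

μ₀ = 7.9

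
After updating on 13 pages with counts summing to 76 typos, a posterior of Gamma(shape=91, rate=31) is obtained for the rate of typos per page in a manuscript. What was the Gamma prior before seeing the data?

Gamma(shape=15, rate=18)

A Gamma(α, β) prior (rate parametrization) on a Poisson rate with n observations summing to S gives posterior Gamma(α+S, β+n).
So α = 91 − 76 = 15 and β = 31 − 13 = 18.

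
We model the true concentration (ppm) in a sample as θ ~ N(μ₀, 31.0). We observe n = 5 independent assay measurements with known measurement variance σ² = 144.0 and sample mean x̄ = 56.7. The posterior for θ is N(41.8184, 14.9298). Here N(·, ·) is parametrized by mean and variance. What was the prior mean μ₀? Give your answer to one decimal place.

μ₀ = 25.8

The posterior mean is a precision-weighted average: μ_n = (τ₀μ₀ + τ_data·x̄)/(τ₀+τ_data), with τ₀=1/σ₀² and τ_data=n/σ².
Here τ₀ = 1/31.0 = 0.032258 and τ_data = 5/144.0 = 0.034722, so τ_n = 0.066980.
Rearranging for μ₀: μ₀ = (μ_n·τ_n − τ_data·x̄)/τ₀ = (41.8184·0.066980 − 0.034722·56.7) / 0.032258 = 0.832259/0.032258 ≈ 25.8.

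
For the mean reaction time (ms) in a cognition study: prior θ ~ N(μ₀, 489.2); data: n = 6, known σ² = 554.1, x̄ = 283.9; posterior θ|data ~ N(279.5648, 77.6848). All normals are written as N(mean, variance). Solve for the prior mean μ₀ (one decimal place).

With known observation variance, the Normal–Normal posterior has precision τ_n = τ₀ + n/σ² and mean μ_n = (τ₀μ₀ + (n/σ²)x̄)/τ_n.
Here τ₀ = 1/489.2 = 0.002044 and τ_data = 6/554.1 = 0.010828, so τ_n = 0.012872.
Rearranging for μ₀: μ₀ = (μ_n·τ_n − τ_data·x̄)/τ₀ = (279.5648·0.012872 − 0.010828·283.9) / 0.002044 = 0.524489/0.002044 ≈ 256.6.

μ₀ = 256.6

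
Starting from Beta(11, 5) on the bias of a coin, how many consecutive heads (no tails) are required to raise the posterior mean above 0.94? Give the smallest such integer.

After k heads and 0 tails the posterior is Beta(11+k, 5), with mean (11+k)/(11+5+k).
Set (11+k)/(16+k) > 0.94 and solve: k > (0.94·16 − 11)/(1 − 0.94) = 67.333.
The smallest integer exceeding 67.333 is 68, and checking k=68: (79)/(84) = 0.9405 > 0.94.

k = 68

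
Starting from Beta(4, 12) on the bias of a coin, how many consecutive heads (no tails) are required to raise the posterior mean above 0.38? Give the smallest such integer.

After k heads and 0 tails the posterior is Beta(4+k, 12), with mean (4+k)/(4+12+k).
Set (4+k)/(16+k) > 0.38 and solve: k > (0.38·16 − 4)/(1 − 0.38) = 3.355.
The smallest integer exceeding 3.355 is 4, and checking k=4: (8)/(20) = 0.4000 > 0.38.

k = 4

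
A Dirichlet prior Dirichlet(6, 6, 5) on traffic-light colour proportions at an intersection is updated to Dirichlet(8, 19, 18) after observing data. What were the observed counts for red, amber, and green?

For a Dirichlet(α) prior with multinomial counts c, the posterior is Dirichlet(α + c) componentwise.
Counts are posterior − prior componentwise: 8−6=2, 19−6=13, 18−5=13.

counts (2, 13, 13)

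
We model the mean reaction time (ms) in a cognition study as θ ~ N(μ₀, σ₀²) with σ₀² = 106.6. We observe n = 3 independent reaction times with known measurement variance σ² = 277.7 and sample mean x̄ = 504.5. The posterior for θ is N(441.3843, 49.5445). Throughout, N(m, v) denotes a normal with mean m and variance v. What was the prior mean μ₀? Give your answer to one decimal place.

With known observation variance, the Normal–Normal posterior has precision τ_n = τ₀ + n/σ² and mean μ_n = (τ₀μ₀ + (n/σ²)x̄)/τ_n.
Here τ₀ = 1/106.6 = 0.009381 and τ_data = 3/277.7 = 0.010803, so τ_n = 0.020184.
Rearranging for μ₀: μ₀ = (μ_n·τ_n − τ_data·x̄)/τ₀ = (441.3843·0.020184 − 0.010803·504.5) / 0.009381 = 3.458787/0.009381 ≈ 368.7.

μ₀ = 368.7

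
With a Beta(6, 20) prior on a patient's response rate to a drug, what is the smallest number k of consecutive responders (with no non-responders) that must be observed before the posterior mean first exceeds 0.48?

k = 13

After k responders and 0 non-responders the posterior is Beta(6+k, 20), with mean (6+k)/(6+20+k).
Set (6+k)/(26+k) > 0.48 and solve: k > (0.48·26 − 6)/(1 − 0.48) = 12.462.
The smallest integer exceeding 12.462 is 13.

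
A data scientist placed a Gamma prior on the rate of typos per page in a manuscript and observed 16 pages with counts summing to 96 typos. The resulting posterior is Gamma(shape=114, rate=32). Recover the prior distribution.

Gamma–Poisson conjugacy: posterior shape = α + Σxᵢ, posterior rate = β + n.
So α = 114 − 96 = 18 and β = 32 − 16 = 16.

Gamma(shape=18, rate=16)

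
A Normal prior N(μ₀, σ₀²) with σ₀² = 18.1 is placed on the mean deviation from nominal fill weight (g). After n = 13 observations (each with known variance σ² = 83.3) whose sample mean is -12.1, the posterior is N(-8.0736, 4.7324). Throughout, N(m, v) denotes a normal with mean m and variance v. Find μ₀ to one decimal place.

With known observation variance, the Normal–Normal posterior has precision τ_n = τ₀ + n/σ² and mean μ_n = (τ₀μ₀ + (n/σ²)x̄)/τ_n.
Here τ₀ = 1/18.1 = 0.055249 and τ_data = 13/83.3 = 0.156062, so τ_n = 0.211311.
Rearranging for μ₀: μ₀ = (μ_n·τ_n − τ_data·x̄)/τ₀ = (-8.0736·0.211311 − 0.156062·-12.1) / 0.055249 = 0.182310/0.055249 ≈ 3.3.

μ₀ = 3.3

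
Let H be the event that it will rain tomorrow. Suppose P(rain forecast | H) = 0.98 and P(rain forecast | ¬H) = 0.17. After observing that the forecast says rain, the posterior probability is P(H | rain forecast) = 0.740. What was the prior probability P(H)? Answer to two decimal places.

P(H) = 0.33

In odds form, posterior odds = prior odds × likelihood ratio, so prior odds = posterior odds ÷ LR.
Posterior odds = 0.740/(1−0.740) = 2.8462. LR = 0.98/0.17 = 5.7647.
Prior odds = 2.8462/5.7647 = 0.4937, so P(H) = 0.4937/(1+0.4937) ≈ 0.33.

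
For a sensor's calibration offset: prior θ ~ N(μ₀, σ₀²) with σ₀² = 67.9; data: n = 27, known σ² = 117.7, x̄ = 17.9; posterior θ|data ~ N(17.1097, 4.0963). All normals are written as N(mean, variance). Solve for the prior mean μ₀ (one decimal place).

μ₀ = 4.8

With known observation variance, the Normal–Normal posterior has precision τ_n = τ₀ + n/σ² and mean μ_n = (τ₀μ₀ + (n/σ²)x̄)/τ_n.
Here τ₀ = 1/67.9 = 0.014728 and τ_data = 27/117.7 = 0.229397, so τ_n = 0.244125.
Rearranging for μ₀: μ₀ = (μ_n·τ_n − τ_data·x̄)/τ₀ = (17.1097·0.244125 − 0.229397·17.9) / 0.014728 = 0.070699/0.014728 ≈ 4.8.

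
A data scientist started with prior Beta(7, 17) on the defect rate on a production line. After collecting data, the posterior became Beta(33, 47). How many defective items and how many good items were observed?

Beta is conjugate to the binomial likelihood: posterior = Beta(α+s, β+f).
So s = 33 − 7 = 26 and f = 47 − 17 = 30.

26 defective items and 30 good items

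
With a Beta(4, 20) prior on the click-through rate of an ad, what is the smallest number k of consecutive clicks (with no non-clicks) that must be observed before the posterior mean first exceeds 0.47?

k = 14

After k clicks and 0 non-clicks the posterior is Beta(4+k, 20), with mean (4+k)/(4+20+k).
Set (4+k)/(24+k) > 0.47 and solve: k > (0.47·24 − 4)/(1 − 0.47) = 13.736.
The smallest integer exceeding 13.736 is 14, and checking k=14: (18)/(38) = 0.4737 > 0.47.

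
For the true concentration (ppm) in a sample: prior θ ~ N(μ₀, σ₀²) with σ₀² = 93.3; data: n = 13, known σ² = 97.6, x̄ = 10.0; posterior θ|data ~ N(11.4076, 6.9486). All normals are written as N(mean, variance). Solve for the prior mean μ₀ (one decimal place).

With known observation variance, the Normal–Normal posterior has precision τ_n = τ₀ + n/σ² and mean μ_n = (τ₀μ₀ + (n/σ²)x̄)/τ_n.
Here τ₀ = 1/93.3 = 0.010718 and τ_data = 13/97.6 = 0.133197, so τ_n = 0.143915.
Rearranging for μ₀: μ₀ = (μ_n·τ_n − τ_data·x̄)/τ₀ = (11.4076·0.143915 − 0.133197·10.0) / 0.010718 = 0.309755/0.010718 ≈ 28.9.

μ₀ = 28.9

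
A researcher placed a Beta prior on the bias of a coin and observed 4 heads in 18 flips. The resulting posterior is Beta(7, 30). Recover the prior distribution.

Beta(3, 16)

A Beta(a, b) prior with s successes and f failures in binomial data gives a Beta(a+s, b+f) posterior.
So a = 7 − 4 = 3 and b = 30 − 14 = 16.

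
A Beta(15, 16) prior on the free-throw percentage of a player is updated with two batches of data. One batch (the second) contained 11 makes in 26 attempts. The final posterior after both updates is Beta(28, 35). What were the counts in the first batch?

2 makes and 4 misses

Because Beta–binomial updating is additive in the counts, the combined data contributed (α_post−α_prior, β_post−β_prior) successes and failures.
Total across both batches: 28−15=13 makes, 35−16=19 misses.
Subtract the second batch: 13−11=2 makes and 19−15=4 misses.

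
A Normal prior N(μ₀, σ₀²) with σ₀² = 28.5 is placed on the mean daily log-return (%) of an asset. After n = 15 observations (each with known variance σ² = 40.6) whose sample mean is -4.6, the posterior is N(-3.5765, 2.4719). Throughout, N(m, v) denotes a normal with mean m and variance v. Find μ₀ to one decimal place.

With known observation variance, the Normal–Normal posterior has precision τ_n = τ₀ + n/σ² and mean μ_n = (τ₀μ₀ + (n/σ²)x̄)/τ_n.
Here τ₀ = 1/28.5 = 0.035088 and τ_data = 15/40.6 = 0.369458, so τ_n = 0.404546.
Rearranging for μ₀: μ₀ = (μ_n·τ_n − τ_data·x̄)/τ₀ = (-3.5765·0.404546 − 0.369458·-4.6) / 0.035088 = 0.252648/0.035088 ≈ 7.2.

μ₀ = 7.2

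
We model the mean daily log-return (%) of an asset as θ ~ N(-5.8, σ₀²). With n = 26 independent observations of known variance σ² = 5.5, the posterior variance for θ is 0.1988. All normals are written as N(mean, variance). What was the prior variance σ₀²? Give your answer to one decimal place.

Posterior precision equals prior precision plus data precision: 1/σ_n² = 1/σ₀² + n/σ².
So 1/σ₀² = 1/0.1988 − 26/5.5 = 5.030181 − 4.727273 = 0.302908.
Hence σ₀² = 1/0.302908 ≈ 3.3.

σ₀² = 3.3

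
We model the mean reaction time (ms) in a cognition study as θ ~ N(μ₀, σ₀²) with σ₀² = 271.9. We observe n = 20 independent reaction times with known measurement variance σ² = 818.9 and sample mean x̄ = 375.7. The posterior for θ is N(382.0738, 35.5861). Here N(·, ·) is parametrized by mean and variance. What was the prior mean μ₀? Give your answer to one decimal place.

The posterior mean is a precision-weighted average: μ_n = (τ₀μ₀ + τ_data·x̄)/(τ₀+τ_data), with τ₀=1/σ₀² and τ_data=n/σ².
Here τ₀ = 1/271.9 = 0.003678 and τ_data = 20/818.9 = 0.024423, so τ_n = 0.028101.
Rearranging for μ₀: μ₀ = (μ_n·τ_n − τ_data·x̄)/τ₀ = (382.0738·0.028101 − 0.024423·375.7) / 0.003678 = 1.560935/0.003678 ≈ 424.4.

μ₀ = 424.4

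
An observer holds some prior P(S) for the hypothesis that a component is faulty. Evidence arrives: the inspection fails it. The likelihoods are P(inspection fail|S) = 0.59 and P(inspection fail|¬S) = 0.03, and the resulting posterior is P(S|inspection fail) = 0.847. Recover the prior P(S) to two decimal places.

P(S) = 0.22

In odds form, posterior odds = prior odds × likelihood ratio, so prior odds = posterior odds ÷ LR.
Posterior odds = 0.847/(1−0.847) = 5.5359. LR = 0.59/0.03 = 19.6667.
Prior odds = 5.5359/19.6667 = 0.2815, so P(S) = 0.2815/(1+0.2815) ≈ 0.22.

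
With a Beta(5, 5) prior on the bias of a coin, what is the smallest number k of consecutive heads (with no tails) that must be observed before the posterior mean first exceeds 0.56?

k = 2

After k heads and 0 tails the posterior is Beta(5+k, 5), with mean (5+k)/(5+5+k).
Set (5+k)/(10+k) > 0.56 and solve: k > (0.56·10 − 5)/(1 − 0.56) = 1.364.
The smallest integer exceeding 1.364 is 2.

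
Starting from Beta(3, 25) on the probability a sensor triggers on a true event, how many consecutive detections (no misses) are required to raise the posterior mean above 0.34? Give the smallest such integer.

After k detections and 0 misses the posterior is Beta(3+k, 25), with mean (3+k)/(3+25+k).
Set (3+k)/(28+k) > 0.34 and solve: k > (0.34·28 − 3)/(1 − 0.34) = 9.879.
The smallest integer exceeding 9.879 is 10.

k = 10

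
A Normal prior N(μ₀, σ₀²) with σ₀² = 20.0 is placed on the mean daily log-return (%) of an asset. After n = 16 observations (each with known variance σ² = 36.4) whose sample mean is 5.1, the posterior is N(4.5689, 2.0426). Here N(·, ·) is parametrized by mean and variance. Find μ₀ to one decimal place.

μ₀ = -0.1

The posterior mean is a precision-weighted average: μ_n = (τ₀μ₀ + τ_data·x̄)/(τ₀+τ_data), with τ₀=1/σ₀² and τ_data=n/σ².
Here τ₀ = 1/20.0 = 0.050000 and τ_data = 16/36.4 = 0.439560, so τ_n = 0.489560.
Rearranging for μ₀: μ₀ = (μ_n·τ_n − τ_data·x̄)/τ₀ = (4.5689·0.489560 − 0.439560·5.1) / 0.050000 = -0.005005/0.050000 ≈ -0.1.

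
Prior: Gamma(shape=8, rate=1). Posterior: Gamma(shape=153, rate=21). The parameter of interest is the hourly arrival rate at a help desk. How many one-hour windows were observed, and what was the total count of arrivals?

Gamma–Poisson conjugacy: posterior shape = α + Σxᵢ, posterior rate = β + n.
Matching: Σxᵢ = 153 − 8 = 145 and n = 21 − 1 = 20.

n = 20 one-hour windows with total 145 arrivals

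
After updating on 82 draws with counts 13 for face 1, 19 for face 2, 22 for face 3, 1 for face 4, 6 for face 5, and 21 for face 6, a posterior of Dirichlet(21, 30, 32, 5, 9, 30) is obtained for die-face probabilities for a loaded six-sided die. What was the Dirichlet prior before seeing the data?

Dirichlet(8, 11, 10, 4, 3, 9)

For a Dirichlet(α) prior with multinomial counts c, the posterior is Dirichlet(α + c) componentwise.
Subtract each count from the matching posterior parameter: 21−13=8, 30−19=11, 32−22=10, 5−1=4, 9−6=3, 30−21=9.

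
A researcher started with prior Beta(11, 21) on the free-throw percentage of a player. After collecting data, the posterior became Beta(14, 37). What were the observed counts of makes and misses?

A Beta(α, β) prior with s successes and f failures in binomial data gives a Beta(α+s, β+f) posterior.
So s = 14 − 11 = 3 and f = 37 − 21 = 16.

3 makes and 16 misses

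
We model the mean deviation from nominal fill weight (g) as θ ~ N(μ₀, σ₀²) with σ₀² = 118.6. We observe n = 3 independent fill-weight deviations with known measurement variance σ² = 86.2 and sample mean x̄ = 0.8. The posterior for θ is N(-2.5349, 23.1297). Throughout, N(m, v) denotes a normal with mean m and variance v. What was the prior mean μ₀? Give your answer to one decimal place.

With known observation variance, the Normal–Normal posterior has precision τ_n = τ₀ + n/σ² and mean μ_n = (τ₀μ₀ + (n/σ²)x̄)/τ_n.
Here τ₀ = 1/118.6 = 0.008432 and τ_data = 3/86.2 = 0.034803, so τ_n = 0.043235.
Rearranging for μ₀: μ₀ = (μ_n·τ_n − τ_data·x̄)/τ₀ = (-2.5349·0.043235 − 0.034803·0.8) / 0.008432 = -0.137439/0.008432 ≈ -16.3.

μ₀ = -16.3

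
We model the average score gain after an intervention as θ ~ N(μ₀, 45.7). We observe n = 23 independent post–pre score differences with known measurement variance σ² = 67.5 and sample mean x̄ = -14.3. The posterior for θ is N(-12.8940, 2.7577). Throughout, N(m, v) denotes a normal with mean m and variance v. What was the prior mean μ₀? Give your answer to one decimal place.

μ₀ = 9.0

With known observation variance, the Normal–Normal posterior has precision τ_n = τ₀ + n/σ² and mean μ_n = (τ₀μ₀ + (n/σ²)x̄)/τ_n.
Here τ₀ = 1/45.7 = 0.021882 and τ_data = 23/67.5 = 0.340741, so τ_n = 0.362623.
Rearranging for μ₀: μ₀ = (μ_n·τ_n − τ_data·x̄)/τ₀ = (-12.8940·0.362623 − 0.340741·-14.3) / 0.021882 = 0.196935/0.021882 ≈ 9.0.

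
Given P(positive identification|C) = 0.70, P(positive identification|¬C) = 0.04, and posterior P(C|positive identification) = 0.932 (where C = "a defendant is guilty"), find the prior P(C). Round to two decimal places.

Bayes' rule in odds form gives O(C|E) = O(C)·[P(E|C)/P(E|¬C)], hence O(C) = O(C|E)/LR.
Posterior odds = 0.932/(1−0.932) = 13.7059. LR = 0.70/0.04 = 17.5000.
Prior odds = 13.7059/17.5000 = 0.7832, so P(C) = 0.7832/(1+0.7832) ≈ 0.44.

P(C) = 0.44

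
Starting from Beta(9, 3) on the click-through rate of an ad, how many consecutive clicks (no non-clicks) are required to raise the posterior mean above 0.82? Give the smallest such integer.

After k clicks and 0 non-clicks the posterior is Beta(9+k, 3), with mean (9+k)/(9+3+k).
Set (9+k)/(12+k) > 0.82 and solve: k > (0.82·12 − 9)/(1 − 0.82) = 4.667.
The smallest integer exceeding 4.667 is 5, and checking k=5: (14)/(17) = 0.8235 > 0.82.

k = 5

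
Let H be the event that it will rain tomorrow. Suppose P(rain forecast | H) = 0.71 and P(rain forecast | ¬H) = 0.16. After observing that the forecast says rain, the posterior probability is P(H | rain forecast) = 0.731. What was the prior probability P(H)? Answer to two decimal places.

Bayes' rule in odds form gives O(H|E) = O(H)·[P(E|H)/P(E|¬H)], hence O(H) = O(H|E)/LR.
Posterior odds = 0.731/(1−0.731) = 2.7175. LR = 0.71/0.16 = 4.4375.
Prior odds = 2.7175/4.4375 = 0.6124, so P(H) = 0.6124/(1+0.6124) ≈ 0.38.

P(H) = 0.38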